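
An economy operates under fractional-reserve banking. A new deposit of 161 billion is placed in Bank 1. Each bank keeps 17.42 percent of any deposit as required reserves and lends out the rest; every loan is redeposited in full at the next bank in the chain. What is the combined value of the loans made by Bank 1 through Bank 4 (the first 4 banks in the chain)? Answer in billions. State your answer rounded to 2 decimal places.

Bank i lends (1 − rr)^i of the original deposit: Bank 1 lends 161·0.8258 = 132.9538, Bank 2 lends 161·0.8258² ≈ 109.7932, and so on.
Summing a geometric series: total = 161·[0.8258·(1 − 0.8258^4) / (1 − 0.8258)] ≈ 408.2873 billion.

408.29 billion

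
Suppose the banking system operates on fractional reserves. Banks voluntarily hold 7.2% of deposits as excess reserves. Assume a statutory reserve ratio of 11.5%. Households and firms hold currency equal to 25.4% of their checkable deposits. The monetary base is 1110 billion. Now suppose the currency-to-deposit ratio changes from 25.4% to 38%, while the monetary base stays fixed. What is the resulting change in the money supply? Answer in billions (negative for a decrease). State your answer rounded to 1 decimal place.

-454.7 billion

Initially m₁ = (1 + 0.254) / (0.115 + 0.072 + 0.254) ≈ 2.843537, so M₁ = 2.843537 × 1110 ≈ 3156.3261 billion.
After the change m₂ = (1 + 0.38) / (0.115 + 0.072 + 0.38) ≈ 2.433862, so M₂ = 2.433862 × 1110 ≈ 2701.5868 billion.
ΔM = M₂ − M₁ = 2701.5868 − 3156.3261 = -454.7393 billion.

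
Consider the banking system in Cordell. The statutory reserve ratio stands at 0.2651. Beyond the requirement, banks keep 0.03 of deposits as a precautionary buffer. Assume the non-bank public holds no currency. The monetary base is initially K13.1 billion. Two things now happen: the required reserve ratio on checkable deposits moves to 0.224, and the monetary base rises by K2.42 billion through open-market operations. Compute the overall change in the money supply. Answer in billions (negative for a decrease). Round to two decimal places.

K16.71 billion

Before: m₁ = 1 / (0.2651 + 0.03) ≈ 3.38868, MB₁ = 13.1, so M₁ = 3.38868 × 13.1 ≈ 44.3917 billion.
After: m₂ = 1 / (0.224 + 0.03) ≈ 3.93701, MB₂ = 13.1 + 2.42 = 15.52, so M₂ = 3.93701 × 15.52 ≈ 61.1024 billion.
ΔM = M₂ − M₁ = 61.1024 − 44.3917 = 16.7107 billion.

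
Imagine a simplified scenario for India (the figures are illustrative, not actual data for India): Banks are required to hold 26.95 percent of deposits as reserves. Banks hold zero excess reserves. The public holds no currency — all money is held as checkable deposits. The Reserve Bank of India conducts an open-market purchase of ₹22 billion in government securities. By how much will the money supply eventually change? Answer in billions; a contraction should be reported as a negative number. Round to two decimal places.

The simple money multiplier is m = 1/rr = 1/0.2695 ≈ 3.71058.
An open-market purchase increases the monetary base by 22 billion, so ΔM = m × ΔMB = 3.71058 × 22 ≈ 81.6328 billion.

₹81.63 billion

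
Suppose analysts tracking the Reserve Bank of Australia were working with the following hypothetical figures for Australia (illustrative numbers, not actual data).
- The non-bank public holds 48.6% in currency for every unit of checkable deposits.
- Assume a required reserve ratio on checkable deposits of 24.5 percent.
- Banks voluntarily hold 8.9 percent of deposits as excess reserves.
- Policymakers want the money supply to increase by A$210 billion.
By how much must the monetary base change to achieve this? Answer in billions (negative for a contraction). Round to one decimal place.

The money multiplier is m = (1 + c) / (rr + e + c) = (1 + 0.486) / (0.245 + 0.089 + 0.486) ≈ 1.81220.
ΔMB = ΔM / m = (+210) / 1.81220 ≈ 115.8812 billion.

A$115.9 billion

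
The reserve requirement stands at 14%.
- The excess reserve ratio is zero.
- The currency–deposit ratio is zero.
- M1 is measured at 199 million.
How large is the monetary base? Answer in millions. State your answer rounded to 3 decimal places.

27.860 million

With no currency drain and no excess reserves, the money multiplier is m = 1/rr = 1/0.14 ≈ 7.1428571.
The monetary base is MB = M / m = 199 / 7.1428571 ≈ 27.86 million.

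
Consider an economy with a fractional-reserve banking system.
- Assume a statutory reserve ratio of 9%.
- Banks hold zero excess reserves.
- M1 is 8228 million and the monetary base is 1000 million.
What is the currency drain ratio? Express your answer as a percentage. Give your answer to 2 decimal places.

3.59%

Using m = M/MB = 8228/1000 = 8.228000. From m = (1 + c)/(c + rr + e), rearranging gives 1 + c = m·(c + rr + e), so c·(1 − m) = m·(rr + e) − 1.
Hence c = [m·(rr + e) − 1]/(1 − m) = [8.228000 × (0.09 + 0) − 1] / (1 − 8.228000) ≈ 0.035899.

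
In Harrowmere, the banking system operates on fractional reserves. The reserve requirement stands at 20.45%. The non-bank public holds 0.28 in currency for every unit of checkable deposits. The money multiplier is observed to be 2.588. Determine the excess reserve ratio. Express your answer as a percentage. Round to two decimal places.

1.01%

Using m = 2.588. Since m = (1 + c)/(c + rr + e), the denominator satisfies c + rr + e = (1 + c)/m = (1 + 0.28) / 2.588 ≈ 0.494590.
With c = 0.28 and rr = 0.2045, the excess reserve ratio is 0.494590 − 0.28 − 0.2045 = 0.01009.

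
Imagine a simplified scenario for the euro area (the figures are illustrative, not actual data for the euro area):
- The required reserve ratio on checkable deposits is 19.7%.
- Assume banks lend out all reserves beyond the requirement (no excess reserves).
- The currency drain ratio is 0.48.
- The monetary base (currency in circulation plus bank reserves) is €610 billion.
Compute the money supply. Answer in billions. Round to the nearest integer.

The money multiplier is m = (1 + c) / (rr + c) = (1 + 0.48) / (0.197 + 0.48) ≈ 2.1861.
So M = m × MB = 2.1861 × 610 = 1333.521 billion.

€1334 billion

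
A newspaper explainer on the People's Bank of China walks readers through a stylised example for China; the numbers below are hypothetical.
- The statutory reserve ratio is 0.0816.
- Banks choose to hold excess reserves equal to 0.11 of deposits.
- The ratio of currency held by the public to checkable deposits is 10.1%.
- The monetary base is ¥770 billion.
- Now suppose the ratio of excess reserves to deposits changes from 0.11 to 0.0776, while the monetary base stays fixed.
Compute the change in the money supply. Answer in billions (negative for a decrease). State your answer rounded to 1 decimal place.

Initially m₁ = (1 + 0.101) / (0.0816 + 0.11 + 0.101) ≈ 3.76282, so M₁ = 3.76282 × 770 = 2897.3714 billion.
After the change m₂ = (1 + 0.101) / (0.0816 + 0.0776 + 0.101) ≈ 4.23136, so M₂ = 4.23136 × 770 = 3258.1472 billion.
ΔM = M₂ − M₁ = 3258.1472 − 2897.3714 = 360.7758 billion.

¥360.8 billion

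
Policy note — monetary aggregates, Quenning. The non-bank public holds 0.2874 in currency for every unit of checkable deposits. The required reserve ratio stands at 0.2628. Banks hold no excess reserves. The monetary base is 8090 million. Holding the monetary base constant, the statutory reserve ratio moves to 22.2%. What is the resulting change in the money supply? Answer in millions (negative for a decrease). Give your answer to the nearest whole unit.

1516 million

Initially m₁ = (1 + 0.2874) / (0.2628 + 0.2874) ≈ 2.33988, so M₁ = 2.33988 × 8090 = 18929.6292 million.
After the change m₂ = (1 + 0.2874) / (0.222 + 0.2874) ≈ 2.52729, so M₂ = 2.52729 × 8090 = 20445.7761 million.
ΔM = M₂ − M₁ = 20445.7761 − 18929.6292 = 1516.1469 million.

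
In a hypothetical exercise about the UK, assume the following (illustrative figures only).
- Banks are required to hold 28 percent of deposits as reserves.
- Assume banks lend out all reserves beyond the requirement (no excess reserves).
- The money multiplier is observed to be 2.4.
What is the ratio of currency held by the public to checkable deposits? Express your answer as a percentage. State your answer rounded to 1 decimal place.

23.4%

Using m = 2.4. From m = (1 + c)/(c + rr + e), rearranging gives 1 + c = m·(c + rr + e), so c·(1 − m) = m·(rr + e) − 1.
Hence c = [m·(rr + e) − 1]/(1 − m) = [2.4 × (0.28 + 0) − 1] / (1 − 2.4) ≈ 0.234286.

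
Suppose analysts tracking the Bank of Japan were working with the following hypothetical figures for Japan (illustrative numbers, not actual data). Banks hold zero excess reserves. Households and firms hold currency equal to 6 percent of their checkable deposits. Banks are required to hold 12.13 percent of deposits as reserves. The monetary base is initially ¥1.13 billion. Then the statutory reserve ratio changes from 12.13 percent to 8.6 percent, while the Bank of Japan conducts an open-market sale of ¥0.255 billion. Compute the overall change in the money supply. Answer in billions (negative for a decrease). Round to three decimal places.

-0.254 billion

Before: m₁ = (1 + 0.06) / (0.1213 + 0.06) ≈ 5.84666, MB₁ = 1.13, so M₁ = 5.84666 × 1.13 ≈ 6.6067 billion.
After: m₂ = (1 + 0.06) / (0.086 + 0.06) ≈ 7.26027, MB₂ = 1.13 − 0.255 = 0.875, so M₂ = 7.26027 × 0.875 ≈ 6.3527 billion.
ΔM = M₂ − M₁ = 6.3527 − 6.6067 = -0.254 billion.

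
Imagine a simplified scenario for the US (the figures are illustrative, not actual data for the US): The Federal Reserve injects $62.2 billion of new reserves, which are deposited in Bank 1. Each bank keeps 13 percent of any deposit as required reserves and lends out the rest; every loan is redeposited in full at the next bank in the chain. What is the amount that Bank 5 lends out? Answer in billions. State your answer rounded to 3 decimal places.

Each bank lends a fraction (1 − rr) = 0.8700 of the deposit it receives, so Bank 5 receives 62.2·0.8700^4 and lends 62.2·0.8700^5 ≈ 31.0018 billion.

$31.002 billion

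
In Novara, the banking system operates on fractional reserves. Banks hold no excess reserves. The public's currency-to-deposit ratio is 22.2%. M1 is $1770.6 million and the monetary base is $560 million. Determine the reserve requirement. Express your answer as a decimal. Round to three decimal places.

Using m = M/MB = 1770.6/560 ≈ 3.161786. Since m = (1 + c)/(c + rr + e), the denominator satisfies c + rr + e = (1 + c)/m = (1 + 0.222) / 3.161786 ≈ 0.386490.
With c = 0.222 and e = 0, the reserve requirement is 0.386490 − 0.222 − 0 = 0.16449.

0.164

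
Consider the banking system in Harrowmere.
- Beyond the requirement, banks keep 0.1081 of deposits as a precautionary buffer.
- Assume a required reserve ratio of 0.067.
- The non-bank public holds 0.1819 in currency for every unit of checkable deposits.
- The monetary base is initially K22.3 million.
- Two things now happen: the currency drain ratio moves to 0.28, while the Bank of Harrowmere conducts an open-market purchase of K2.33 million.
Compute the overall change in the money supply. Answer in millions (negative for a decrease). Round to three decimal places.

Before: m₁ = (1 + 0.1819) / (0.067 + 0.1081 + 0.1819) ≈ 3.310644, MB₁ = 22.3, so M₁ = 3.310644 × 22.3 ≈ 73.8274 million.
After: m₂ = (1 + 0.28) / (0.067 + 0.1081 + 0.28) ≈ 2.812569, MB₂ = 22.3 + 2.33 = 24.63, so M₂ = 2.812569 × 24.63 ≈ 69.2736 million.
ΔM = M₂ − M₁ = 69.2736 − 73.8274 = -4.5538 million.

-4.554 million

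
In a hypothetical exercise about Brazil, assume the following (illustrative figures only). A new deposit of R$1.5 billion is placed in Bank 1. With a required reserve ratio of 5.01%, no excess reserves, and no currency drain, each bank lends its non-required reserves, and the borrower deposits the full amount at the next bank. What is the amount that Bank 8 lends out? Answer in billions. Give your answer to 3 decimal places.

Each bank lends a fraction (1 − rr) = 0.9499 of the deposit it receives, so Bank 8 receives 1.5·0.9499^7 and lends 1.5·0.9499^8 ≈ 0.9943 billion.

R$0.994 billion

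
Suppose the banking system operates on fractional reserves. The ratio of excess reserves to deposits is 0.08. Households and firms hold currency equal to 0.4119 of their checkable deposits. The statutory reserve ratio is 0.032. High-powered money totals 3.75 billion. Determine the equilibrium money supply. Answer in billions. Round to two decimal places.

The money multiplier is m = (1 + c) / (rr + e + c) = (1 + 0.4119) / (0.032 + 0.08 + 0.4119) ≈ 2.6950.
So M = m × MB = 2.6950 × 3.75 ≈ 10.1062 billion.

10.11 billion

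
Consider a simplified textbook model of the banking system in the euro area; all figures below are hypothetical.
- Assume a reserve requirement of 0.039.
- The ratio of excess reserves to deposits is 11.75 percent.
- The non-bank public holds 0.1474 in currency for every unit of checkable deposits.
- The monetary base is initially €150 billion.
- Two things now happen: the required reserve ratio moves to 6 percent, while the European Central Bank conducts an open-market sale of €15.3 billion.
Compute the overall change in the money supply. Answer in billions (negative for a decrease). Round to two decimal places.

-90.64 billion

Before: m₁ = (1 + 0.1474) / (0.039 + 0.1175 + 0.1474) ≈ 3.775584, MB₁ = 150, so M₁ = 3.775584 × 150 = 566.3376 billion.
After: m₂ = (1 + 0.1474) / (0.06 + 0.1175 + 0.1474) ≈ 3.531548, MB₂ = 150 − 15.3 = 134.7, so M₂ = 3.531548 × 134.7 ≈ 475.6995 billion.
ΔM = M₂ − M₁ = 475.6995 − 566.3376 = -90.6381 billion.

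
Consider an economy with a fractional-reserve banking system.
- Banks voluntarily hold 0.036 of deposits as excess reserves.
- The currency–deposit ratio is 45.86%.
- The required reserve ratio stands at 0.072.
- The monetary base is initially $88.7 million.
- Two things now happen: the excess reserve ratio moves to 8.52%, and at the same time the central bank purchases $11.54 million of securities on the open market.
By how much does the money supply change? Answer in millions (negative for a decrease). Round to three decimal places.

Before: m₁ = (1 + 0.4586) / (0.072 + 0.036 + 0.4586) ≈ 2.5743029, MB₁ = 88.7, so M₁ = 2.5743029 × 88.7 ≈ 228.3407 million.
After: m₂ = (1 + 0.4586) / (0.072 + 0.0852 + 0.4586) ≈ 2.3686262, MB₂ = 88.7 + 11.54 = 100.24, so M₂ = 2.3686262 × 100.24 ≈ 237.4311 million.
ΔM = M₂ − M₁ = 237.4311 − 228.3407 = 9.0904 million.

$9.090 million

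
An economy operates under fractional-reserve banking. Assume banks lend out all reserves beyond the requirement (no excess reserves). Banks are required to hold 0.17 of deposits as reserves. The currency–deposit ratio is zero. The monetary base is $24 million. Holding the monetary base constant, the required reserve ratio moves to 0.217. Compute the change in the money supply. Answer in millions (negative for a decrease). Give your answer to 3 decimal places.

-30.577 million

Initially m₁ = 1 / (0.17) ≈ 5.882353, so M₁ = 5.882353 × 24 ≈ 141.1765 million.
After the change m₂ = 1 / (0.217) ≈ 4.608295, so M₂ = 4.608295 × 24 ≈ 110.5991 million.
ΔM = M₂ − M₁ = 110.5991 − 141.1765 = -30.5774 million.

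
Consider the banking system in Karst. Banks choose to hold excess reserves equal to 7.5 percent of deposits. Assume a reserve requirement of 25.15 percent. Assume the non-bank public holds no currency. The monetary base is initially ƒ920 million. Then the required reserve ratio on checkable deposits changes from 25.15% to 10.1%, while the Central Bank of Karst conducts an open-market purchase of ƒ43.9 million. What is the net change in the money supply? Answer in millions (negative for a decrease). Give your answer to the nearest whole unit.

ƒ2659 million

Before: m₁ = 1 / (0.2515 + 0.075) ≈ 3.0628, MB₁ = 920, so M₁ = 3.0628 × 920 = 2817.776 million.
After: m₂ = 1 / (0.101 + 0.075) ≈ 5.6818, MB₂ = 920 + 43.9 = 963.9, so M₂ = 5.6818 × 963.9 ≈ 5476.687 million.
ΔM = M₂ − M₁ = 5476.687 − 2817.776 = 2658.911 million.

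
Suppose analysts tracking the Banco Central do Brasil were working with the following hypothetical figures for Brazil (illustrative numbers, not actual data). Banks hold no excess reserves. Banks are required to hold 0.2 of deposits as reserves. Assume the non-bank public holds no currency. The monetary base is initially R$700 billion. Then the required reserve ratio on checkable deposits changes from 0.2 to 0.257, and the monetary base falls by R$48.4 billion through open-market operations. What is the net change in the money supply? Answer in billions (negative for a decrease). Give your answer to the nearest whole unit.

-965 billion

Before: m₁ = 1 / (0.2) = 5, MB₁ = 700, so M₁ = 5 × 700 = 3500 billion.
After: m₂ = 1 / (0.257) ≈ 3.8911, MB₂ = 700 − 48.4 = 651.6, so M₂ = 3.8911 × 651.6 ≈ 2535.4408 billion.
ΔM = M₂ − M₁ = 2535.4408 − 3500 = -964.5592 billion.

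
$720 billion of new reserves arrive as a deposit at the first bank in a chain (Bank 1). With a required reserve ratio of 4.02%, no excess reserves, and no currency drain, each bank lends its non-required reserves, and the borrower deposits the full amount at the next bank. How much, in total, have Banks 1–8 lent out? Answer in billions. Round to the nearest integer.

Bank i lends (1 − rr)^i of the original deposit: Bank 1 lends 720·0.9598 = 691.0560, Bank 2 lends 720·0.9598² ≈ 663.2755, and so on.
Summing a geometric series: total = 720·[0.9598·(1 − 0.9598^8) / (1 − 0.9598)] ≈ 4810.0912 billion.

$4810 billion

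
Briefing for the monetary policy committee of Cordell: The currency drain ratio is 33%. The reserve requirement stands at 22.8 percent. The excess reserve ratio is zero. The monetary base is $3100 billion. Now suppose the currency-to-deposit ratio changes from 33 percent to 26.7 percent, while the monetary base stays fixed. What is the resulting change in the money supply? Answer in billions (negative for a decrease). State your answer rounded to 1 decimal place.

$545.9 billion

Initially m₁ = (1 + 0.33) / (0.228 + 0.33) ≈ 2.383513, so M₁ = 2.383513 × 3100 = 7388.8903 billion.
After the change m₂ = (1 + 0.267) / (0.228 + 0.267) ≈ 2.559596, so M₂ = 2.559596 × 3100 = 7934.7476 billion.
ΔM = M₂ − M₁ = 7934.7476 − 7388.8903 = 545.8573 billion.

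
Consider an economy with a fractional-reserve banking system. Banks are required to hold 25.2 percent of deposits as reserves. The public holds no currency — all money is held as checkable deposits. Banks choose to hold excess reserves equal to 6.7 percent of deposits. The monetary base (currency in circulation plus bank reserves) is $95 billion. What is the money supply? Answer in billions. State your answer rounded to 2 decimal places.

$297.81 billion

The money multiplier is m = 1 / (rr + e) = 1 / (0.252 + 0.067) ≈ 3.13480.
So M = m × MB = 3.13480 × 95 = 297.806 billion.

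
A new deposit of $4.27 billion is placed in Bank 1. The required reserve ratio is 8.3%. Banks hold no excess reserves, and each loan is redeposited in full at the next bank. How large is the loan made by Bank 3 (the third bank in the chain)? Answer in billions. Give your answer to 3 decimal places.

$3.293 billion

Each bank lends a fraction (1 − rr) = 0.9170 of the deposit it receives, so Bank 3 receives 4.27·0.9170^2 and lends 4.27·0.9170^3 ≈ 3.2926 billion.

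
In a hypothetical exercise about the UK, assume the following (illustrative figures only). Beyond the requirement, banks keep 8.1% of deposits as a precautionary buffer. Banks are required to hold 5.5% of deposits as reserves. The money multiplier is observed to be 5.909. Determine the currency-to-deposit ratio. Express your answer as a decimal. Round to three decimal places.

0.040

Using m = 5.909. From m = (1 + c)/(c + rr + e), rearranging gives 1 + c = m·(c + rr + e), so c·(1 − m) = m·(rr + e) − 1.
Hence c = [m·(rr + e) − 1]/(1 − m) = [5.909 × (0.055 + 0.081) − 1] / (1 − 5.909) ≈ 0.040003.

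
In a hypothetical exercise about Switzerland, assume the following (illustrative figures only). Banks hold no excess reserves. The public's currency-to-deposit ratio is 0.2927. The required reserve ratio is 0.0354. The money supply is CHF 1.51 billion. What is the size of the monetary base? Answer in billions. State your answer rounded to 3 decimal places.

The money multiplier is m = (1 + c) / (rr + c) = (1 + 0.2927) / (0.0354 + 0.2927) ≈ 3.93996.
MB = M / m = 1.51 / 3.93996 ≈ 0.3833 billion.

CHF 0.383 billion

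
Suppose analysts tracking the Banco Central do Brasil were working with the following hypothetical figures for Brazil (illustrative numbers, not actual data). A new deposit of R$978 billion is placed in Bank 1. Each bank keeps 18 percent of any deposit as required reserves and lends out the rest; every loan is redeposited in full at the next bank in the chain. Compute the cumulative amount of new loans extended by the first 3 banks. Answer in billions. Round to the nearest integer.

R$1999 billion

Bank i lends (1 − rr)^i of the original deposit: Bank 1 lends 978·0.8200 = 801.9600, Bank 2 lends 978·0.8200² = 657.6072, and so on.
Summing a geometric series: total = 978·[0.8200·(1 − 0.8200^3) / (1 − 0.8200)] ≈ 1998.8051 billion.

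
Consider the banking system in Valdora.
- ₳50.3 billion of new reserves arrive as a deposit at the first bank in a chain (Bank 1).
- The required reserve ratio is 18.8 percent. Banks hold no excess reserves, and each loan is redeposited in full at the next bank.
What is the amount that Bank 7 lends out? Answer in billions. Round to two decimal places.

Each bank lends a fraction (1 − rr) = 0.8120 of the deposit it receives, so Bank 7 receives 50.3·0.8120^6 and lends 50.3·0.8120^7 ≈ 11.7074 billion.

₳11.71 billion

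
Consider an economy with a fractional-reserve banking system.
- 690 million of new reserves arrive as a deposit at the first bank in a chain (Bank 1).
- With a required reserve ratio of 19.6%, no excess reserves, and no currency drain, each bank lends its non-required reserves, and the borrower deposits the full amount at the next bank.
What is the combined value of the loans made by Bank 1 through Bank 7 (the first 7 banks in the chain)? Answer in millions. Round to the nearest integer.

Bank i lends (1 − rr)^i of the original deposit: Bank 1 lends 690·0.8040 = 554.7600, Bank 2 lends 690·0.8040² ≈ 446.0270, and so on.
Summing a geometric series: total = 690·[0.8040·(1 − 0.8040^7) / (1 − 0.8040)] ≈ 2215.7390 million.

2216 million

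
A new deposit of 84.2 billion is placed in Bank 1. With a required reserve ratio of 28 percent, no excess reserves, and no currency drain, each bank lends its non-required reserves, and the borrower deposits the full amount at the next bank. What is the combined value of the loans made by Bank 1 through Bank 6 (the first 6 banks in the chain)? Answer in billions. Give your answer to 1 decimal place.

186.4 billion

Bank i lends (1 − rr)^i of the original deposit: Bank 1 lends 84.2·0.7200 = 60.6240, Bank 2 lends 84.2·0.7200² ≈ 43.6493, and so on.
Summing a geometric series: total = 84.2·[0.7200·(1 − 0.7200^6) / (1 − 0.7200)] ≈ 186.3508 billion.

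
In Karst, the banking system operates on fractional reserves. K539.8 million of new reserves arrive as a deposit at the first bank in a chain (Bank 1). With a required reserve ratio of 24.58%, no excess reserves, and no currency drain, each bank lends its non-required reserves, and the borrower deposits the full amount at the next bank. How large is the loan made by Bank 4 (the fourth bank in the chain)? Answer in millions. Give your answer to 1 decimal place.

Each bank lends a fraction (1 − rr) = 0.7542 of the deposit it receives, so Bank 4 receives 539.8·0.7542^3 and lends 539.8·0.7542^4 ≈ 174.6542 million.

K174.7 million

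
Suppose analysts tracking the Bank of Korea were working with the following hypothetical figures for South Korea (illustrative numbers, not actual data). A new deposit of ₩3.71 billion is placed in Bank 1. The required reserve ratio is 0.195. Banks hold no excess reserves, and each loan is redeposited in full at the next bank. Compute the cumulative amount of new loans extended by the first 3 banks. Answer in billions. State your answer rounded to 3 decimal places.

Bank i lends (1 − rr)^i of the original deposit: Bank 1 lends 3.71·0.8050 ≈ 2.9865, Bank 2 lends 3.71·0.8050² ≈ 2.4042, and so on.
Summing a geometric series: total = 3.71·[0.8050·(1 − 0.8050^3) / (1 − 0.8050)] ≈ 7.3261 billion.

₩7.326 billion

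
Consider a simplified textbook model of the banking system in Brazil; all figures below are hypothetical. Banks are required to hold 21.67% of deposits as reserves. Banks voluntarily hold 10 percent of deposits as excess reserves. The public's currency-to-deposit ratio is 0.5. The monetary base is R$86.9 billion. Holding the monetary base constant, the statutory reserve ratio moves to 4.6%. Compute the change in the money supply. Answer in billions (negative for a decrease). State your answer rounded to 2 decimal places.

R$42.17 billion

Initially m₁ = (1 + 0.5) / (0.2167 + 0.1 + 0.5) ≈ 1.83666, so M₁ = 1.83666 × 86.9 ≈ 159.6058 billion.
After the change m₂ = (1 + 0.5) / (0.046 + 0.1 + 0.5) ≈ 2.32198, so M₂ = 2.32198 × 86.9 ≈ 201.7801 billion.
ΔM = M₂ − M₁ = 201.7801 − 159.6058 = 42.1743 billion.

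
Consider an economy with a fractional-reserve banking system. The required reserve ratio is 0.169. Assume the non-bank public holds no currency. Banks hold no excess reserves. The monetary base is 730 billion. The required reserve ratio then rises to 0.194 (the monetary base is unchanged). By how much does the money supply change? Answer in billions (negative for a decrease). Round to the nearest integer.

-557 billion

Initially m₁ = 1 / (0.169) ≈ 5.9172, so M₁ = 5.9172 × 730 = 4319.556 billion.
After the change m₂ = 1 / (0.194) ≈ 5.1546, so M₂ = 5.1546 × 730 = 3762.858 billion.
ΔM = M₂ − M₁ = 3762.858 − 4319.556 = -556.698 billion.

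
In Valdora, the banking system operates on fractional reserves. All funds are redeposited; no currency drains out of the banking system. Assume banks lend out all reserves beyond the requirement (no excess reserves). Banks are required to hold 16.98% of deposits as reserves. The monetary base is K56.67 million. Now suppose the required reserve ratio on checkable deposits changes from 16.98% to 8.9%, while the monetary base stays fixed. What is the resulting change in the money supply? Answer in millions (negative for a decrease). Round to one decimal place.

Initially m₁ = 1 / (0.1698) ≈ 5.8893, so M₁ = 5.8893 × 56.67 ≈ 333.7466 million.
After the change m₂ = 1 / (0.089) ≈ 11.2360, so M₂ = 11.2360 × 56.67 ≈ 636.7441 million.
ΔM = M₂ − M₁ = 636.7441 − 333.7466 = 302.9975 million.

K303.0 million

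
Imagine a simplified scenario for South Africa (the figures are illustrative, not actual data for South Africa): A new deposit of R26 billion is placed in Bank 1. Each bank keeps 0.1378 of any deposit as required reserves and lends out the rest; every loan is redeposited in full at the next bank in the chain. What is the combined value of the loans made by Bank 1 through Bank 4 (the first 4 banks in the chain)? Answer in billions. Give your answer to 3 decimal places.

Bank i lends (1 − rr)^i of the original deposit: Bank 1 lends 26·0.8622 = 22.4172, Bank 2 lends 26·0.8622² ≈ 19.3281, and so on.
Summing a geometric series: total = 26·[0.8622·(1 − 0.8622^4) / (1 − 0.8622)] ≈ 72.7783 billion.

R72.778 billion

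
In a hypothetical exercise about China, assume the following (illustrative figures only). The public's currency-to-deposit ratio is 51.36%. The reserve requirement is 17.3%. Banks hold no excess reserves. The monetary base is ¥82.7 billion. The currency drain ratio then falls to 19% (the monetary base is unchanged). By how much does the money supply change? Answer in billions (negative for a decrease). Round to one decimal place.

Initially m₁ = (1 + 0.5136) / (0.173 + 0.5136) ≈ 2.2045, so M₁ = 2.2045 × 82.7 ≈ 182.3122 billion.
After the change m₂ = (1 + 0.19) / (0.173 + 0.19) ≈ 3.2782, so M₂ = 3.2782 × 82.7 ≈ 271.1071 billion.
ΔM = M₂ − M₁ = 271.1071 − 182.3122 = 88.7949 billion.

¥88.8 billion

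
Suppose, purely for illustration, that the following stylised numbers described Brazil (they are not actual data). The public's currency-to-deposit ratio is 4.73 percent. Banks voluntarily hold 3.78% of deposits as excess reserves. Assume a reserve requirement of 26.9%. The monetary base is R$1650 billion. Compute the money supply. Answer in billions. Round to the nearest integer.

The money multiplier is m = (1 + c) / (rr + e + c) = (1 + 0.0473) / (0.269 + 0.0378 + 0.0473) ≈ 2.95764.
So M = m × MB = 2.95764 × 1650 = 4880.106 billion.

R$4880 billion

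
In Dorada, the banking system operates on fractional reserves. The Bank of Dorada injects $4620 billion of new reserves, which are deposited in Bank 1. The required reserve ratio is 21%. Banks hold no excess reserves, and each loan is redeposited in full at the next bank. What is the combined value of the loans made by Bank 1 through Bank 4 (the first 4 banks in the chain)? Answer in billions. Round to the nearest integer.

$10610 billion

Bank i lends (1 − rr)^i of the original deposit: Bank 1 lends 4620·0.7900 = 3649.8000, Bank 2 lends 4620·0.7900² = 2883.3420, and so on.
Summing a geometric series: total = 4620·[0.7900·(1 − 0.7900^4) / (1 − 0.7900)] ≈ 10610.4759 billion.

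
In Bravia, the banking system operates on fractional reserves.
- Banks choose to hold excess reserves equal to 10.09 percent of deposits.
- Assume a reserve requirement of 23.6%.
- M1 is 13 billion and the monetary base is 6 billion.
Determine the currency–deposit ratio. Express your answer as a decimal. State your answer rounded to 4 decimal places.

0.2315

Using m = M/MB = 13/6 ≈ 2.166667. From m = (1 + c)/(c + rr + e), rearranging gives 1 + c = m·(c + rr + e), so c·(1 − m) = m·(rr + e) − 1.
Hence c = [m·(rr + e) − 1]/(1 − m) = [2.166667 × (0.236 + 0.1009) − 1] / (1 − 2.166667) ≈ 0.231471.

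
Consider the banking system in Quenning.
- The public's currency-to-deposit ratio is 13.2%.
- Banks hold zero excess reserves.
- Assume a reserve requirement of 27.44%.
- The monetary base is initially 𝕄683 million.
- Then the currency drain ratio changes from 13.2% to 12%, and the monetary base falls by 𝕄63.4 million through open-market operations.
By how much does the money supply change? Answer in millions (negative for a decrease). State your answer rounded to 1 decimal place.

-142.9 million

Before: m₁ = (1 + 0.132) / (0.2744 + 0.132) ≈ 2.78543, MB₁ = 683, so M₁ = 2.78543 × 683 ≈ 1902.4487 million.
After: m₂ = (1 + 0.12) / (0.2744 + 0.12) ≈ 2.83976, MB₂ = 683 − 63.4 = 619.6, so M₂ = 2.83976 × 619.6 ≈ 1759.5153 million.
ΔM = M₂ − M₁ = 1759.5153 − 1902.4487 = -142.9334 million.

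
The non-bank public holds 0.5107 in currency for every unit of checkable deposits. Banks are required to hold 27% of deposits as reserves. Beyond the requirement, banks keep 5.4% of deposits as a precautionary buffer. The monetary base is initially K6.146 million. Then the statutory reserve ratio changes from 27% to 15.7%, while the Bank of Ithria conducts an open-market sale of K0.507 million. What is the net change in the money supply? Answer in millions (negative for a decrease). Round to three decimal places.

Before: m₁ = (1 + 0.5107) / (0.27 + 0.054 + 0.5107) ≈ 1.80987, MB₁ = 6.146, so M₁ = 1.80987 × 6.146 ≈ 11.1235 million.
After: m₂ = (1 + 0.5107) / (0.157 + 0.054 + 0.5107) ≈ 2.09325, MB₂ = 6.146 − 0.507 = 5.639, so M₂ = 2.09325 × 5.639 ≈ 11.8038 million.
ΔM = M₂ − M₁ = 11.8038 − 11.1235 = 0.6803 million.

K0.680 million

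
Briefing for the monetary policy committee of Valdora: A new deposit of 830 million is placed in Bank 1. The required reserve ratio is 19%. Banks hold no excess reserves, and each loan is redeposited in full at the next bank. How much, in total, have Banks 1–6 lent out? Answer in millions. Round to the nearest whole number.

Bank i lends (1 − rr)^i of the original deposit: Bank 1 lends 830·0.8100 = 672.3000, Bank 2 lends 830·0.8100² = 544.5630, and so on.
Summing a geometric series: total = 830·[0.8100·(1 − 0.8100^6) / (1 − 0.8100)] ≈ 2539.0664 million.

2539 million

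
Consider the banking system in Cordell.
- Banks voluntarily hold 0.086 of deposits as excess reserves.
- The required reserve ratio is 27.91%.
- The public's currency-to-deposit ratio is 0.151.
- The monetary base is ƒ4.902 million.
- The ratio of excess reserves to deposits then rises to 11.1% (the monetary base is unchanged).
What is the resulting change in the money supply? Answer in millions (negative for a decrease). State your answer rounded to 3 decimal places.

-0.505 million

Initially m₁ = (1 + 0.151) / (0.2791 + 0.086 + 0.151) ≈ 2.23019, so M₁ = 2.23019 × 4.902 ≈ 10.9324 million.
After the change m₂ = (1 + 0.151) / (0.2791 + 0.111 + 0.151) ≈ 2.12715, so M₂ = 2.12715 × 4.902 ≈ 10.4273 million.
ΔM = M₂ − M₁ = 10.4273 − 10.9324 = -0.5051 million.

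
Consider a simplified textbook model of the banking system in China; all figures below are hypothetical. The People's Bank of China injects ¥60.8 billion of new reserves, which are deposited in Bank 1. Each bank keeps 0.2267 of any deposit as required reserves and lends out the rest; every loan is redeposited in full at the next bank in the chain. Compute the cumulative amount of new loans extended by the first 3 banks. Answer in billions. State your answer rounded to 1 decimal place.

¥111.5 billion

Bank i lends (1 − rr)^i of the original deposit: Bank 1 lends 60.8·0.7733 ≈ 47.0166, Bank 2 lends 60.8·0.7733² ≈ 36.3580, and so on.
Summing a geometric series: total = 60.8·[0.7733·(1 − 0.7733^3) / (1 − 0.7733)] ≈ 111.4902 billion.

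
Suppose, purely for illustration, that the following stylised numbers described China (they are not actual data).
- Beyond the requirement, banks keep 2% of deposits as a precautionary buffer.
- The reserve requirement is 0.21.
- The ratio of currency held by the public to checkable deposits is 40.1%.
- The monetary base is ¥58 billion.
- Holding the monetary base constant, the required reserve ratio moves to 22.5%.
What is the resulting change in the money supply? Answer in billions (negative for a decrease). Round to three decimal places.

Initially m₁ = (1 + 0.401) / (0.21 + 0.02 + 0.401) ≈ 2.220285, so M₁ = 2.220285 × 58 ≈ 128.7765 billion.
After the change m₂ = (1 + 0.401) / (0.225 + 0.02 + 0.401) ≈ 2.168731, so M₂ = 2.168731 × 58 ≈ 125.7864 billion.
ΔM = M₂ − M₁ = 125.7864 − 128.7765 = -2.9901 billion.

-2.990 billion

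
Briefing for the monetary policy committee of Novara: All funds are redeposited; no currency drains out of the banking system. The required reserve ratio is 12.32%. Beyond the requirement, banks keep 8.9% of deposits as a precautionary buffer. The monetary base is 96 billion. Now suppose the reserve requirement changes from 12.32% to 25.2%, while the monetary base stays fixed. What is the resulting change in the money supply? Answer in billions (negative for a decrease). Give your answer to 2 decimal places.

Initially m₁ = 1 / (0.1232 + 0.089) ≈ 4.71254, so M₁ = 4.71254 × 96 ≈ 452.4038 billion.
After the change m₂ = 1 / (0.252 + 0.089) ≈ 2.93255, so M₂ = 2.93255 × 96 = 281.5248 billion.
ΔM = M₂ − M₁ = 281.5248 − 452.4038 = -170.879 billion.

-170.88 billion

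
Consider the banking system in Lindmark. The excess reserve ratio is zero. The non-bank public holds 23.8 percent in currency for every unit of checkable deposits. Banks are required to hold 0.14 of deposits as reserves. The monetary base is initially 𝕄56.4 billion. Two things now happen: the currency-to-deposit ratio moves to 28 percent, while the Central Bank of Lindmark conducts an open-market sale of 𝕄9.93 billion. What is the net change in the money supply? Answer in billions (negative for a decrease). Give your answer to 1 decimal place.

Before: m₁ = (1 + 0.238) / (0.14 + 0.238) ≈ 3.2751, MB₁ = 56.4, so M₁ = 3.2751 × 56.4 ≈ 184.7156 billion.
After: m₂ = (1 + 0.28) / (0.14 + 0.28) ≈ 3.0476, MB₂ = 56.4 − 9.93 = 46.47, so M₂ = 3.0476 × 46.47 ≈ 141.622 billion.
ΔM = M₂ − M₁ = 141.622 − 184.7156 = -43.0936 billion.

-43.1 billion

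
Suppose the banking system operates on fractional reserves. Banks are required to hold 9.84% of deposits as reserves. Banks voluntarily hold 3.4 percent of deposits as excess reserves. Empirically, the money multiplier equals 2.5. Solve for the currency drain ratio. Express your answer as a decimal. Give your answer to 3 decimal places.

Using m = 2.5. From m = (1 + c)/(c + rr + e), rearranging gives 1 + c = m·(c + rr + e), so c·(1 − m) = m·(rr + e) − 1.
Hence c = [m·(rr + e) − 1]/(1 − m) = [2.5 × (0.0984 + 0.034) − 1] / (1 − 2.5) = 0.446000.

0.446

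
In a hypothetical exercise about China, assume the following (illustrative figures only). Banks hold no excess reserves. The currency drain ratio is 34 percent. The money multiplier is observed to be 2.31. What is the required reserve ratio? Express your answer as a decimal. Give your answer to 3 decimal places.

0.240

Using m = 2.31. Since m = (1 + c)/(c + rr + e), the denominator satisfies c + rr + e = (1 + c)/m = (1 + 0.34) / 2.31 ≈ 0.580087.
With c = 0.34 and e = 0, the required reserve ratio is 0.580087 − 0.34 − 0 = 0.240087.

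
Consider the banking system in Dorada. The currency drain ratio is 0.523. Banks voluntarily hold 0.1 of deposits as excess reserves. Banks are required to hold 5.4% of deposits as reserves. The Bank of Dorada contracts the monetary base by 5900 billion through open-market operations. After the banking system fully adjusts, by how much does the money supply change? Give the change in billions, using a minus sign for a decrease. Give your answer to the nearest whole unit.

The money multiplier is m = (1 + c) / (rr + e + c) = (1 + 0.523) / (0.054 + 0.1 + 0.523) ≈ 2.24963.
The sale removes 5900 billion of base, so ΔM = m × ΔMB = 2.24963 × (−5900) = -13272.817 billion.

-13273 billion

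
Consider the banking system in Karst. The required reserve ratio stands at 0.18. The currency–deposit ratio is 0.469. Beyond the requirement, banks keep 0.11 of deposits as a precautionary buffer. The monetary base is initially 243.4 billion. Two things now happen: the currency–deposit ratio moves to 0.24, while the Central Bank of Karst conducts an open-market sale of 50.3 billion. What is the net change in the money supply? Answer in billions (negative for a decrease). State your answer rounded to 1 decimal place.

-19.3 billion

Before: m₁ = (1 + 0.469) / (0.18 + 0.11 + 0.469) ≈ 1.93544, MB₁ = 243.4, so M₁ = 1.93544 × 243.4 ≈ 471.0861 billion.
After: m₂ = (1 + 0.24) / (0.18 + 0.11 + 0.24) ≈ 2.33962, MB₂ = 243.4 − 50.3 = 193.1, so M₂ = 2.33962 × 193.1 ≈ 451.7806 billion.
ΔM = M₂ − M₁ = 451.7806 − 471.0861 = -19.3055 billion.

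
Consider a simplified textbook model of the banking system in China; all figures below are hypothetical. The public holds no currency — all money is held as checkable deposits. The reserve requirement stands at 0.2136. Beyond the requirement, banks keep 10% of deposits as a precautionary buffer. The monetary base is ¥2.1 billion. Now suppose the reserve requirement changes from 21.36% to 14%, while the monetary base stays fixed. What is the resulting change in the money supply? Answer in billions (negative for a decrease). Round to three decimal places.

Initially m₁ = 1 / (0.2136 + 0.1) ≈ 3.18878, so M₁ = 3.18878 × 2.1 ≈ 6.6964 billion.
After the change m₂ = 1 / (0.14 + 0.1) ≈ 4.16667, so M₂ = 4.16667 × 2.1 ≈ 8.75 billion.
ΔM = M₂ − M₁ = 8.75 − 6.6964 = 2.0536 billion.

¥2.054 billion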